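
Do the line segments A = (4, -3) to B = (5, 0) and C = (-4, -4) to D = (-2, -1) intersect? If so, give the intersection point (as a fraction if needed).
No (intersection of containing lines falls outside at least one segment)

Parametrize and solve: t = 22/3, s = 23/3. At least one of these is outside [0, 1], so the segments do not intersect.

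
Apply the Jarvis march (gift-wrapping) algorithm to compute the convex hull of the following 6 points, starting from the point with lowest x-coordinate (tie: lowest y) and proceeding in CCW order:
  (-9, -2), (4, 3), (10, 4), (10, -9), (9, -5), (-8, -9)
Hull (CCW) = [(-9, -2), (-8, -9), (10, -9), (10, 4), (4, 3)]

Jarvis march: at each step, from the current hull vertex p, select the next vertex q as the point such that every other point lies strictly to the left of (or on) the directed line p → q. (Equivalently: for every other point r, the cross product (q − p) × (r − p) ≥ 0.)
Starting point (lowest x, tie lowest y): (-9, -2). Wrap until returning to start. Resulting hull: (-9, -2), (-8, -9), (10, -9), (10, 4), (4, 3).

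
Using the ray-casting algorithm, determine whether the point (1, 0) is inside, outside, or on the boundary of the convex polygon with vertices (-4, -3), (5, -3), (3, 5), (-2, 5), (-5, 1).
The point (1, 0) lies strictly inside the polygon

Cast a horizontal ray to the right from the query point and count how many polygon edges it crosses (each edge strictly once or zero times, handled with the usual half-open convention). 
Parity of crossings → odd ⇒ inside.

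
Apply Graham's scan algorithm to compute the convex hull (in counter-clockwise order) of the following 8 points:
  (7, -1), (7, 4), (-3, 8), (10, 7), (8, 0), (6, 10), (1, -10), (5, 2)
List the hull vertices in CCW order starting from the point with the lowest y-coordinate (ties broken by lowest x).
Hull (CCW) = [(1, -10), (8, 0), (10, 7), (6, 10), (-3, 8)]

Graham scan procedure:
  1. Find the pivot p₀ = point with lowest y (tie → lowest x): (1, -10).
  2. Sort the remaining points by polar angle around p₀.
  3. Walk through sorted points, maintaining a stack; pop the top while the last three entries make a non-left turn (cross product ≤ 0).
  4. Final stack is the convex hull in CCW order: (1, -10), (8, 0), (10, 7), (6, 10), (-3, 8).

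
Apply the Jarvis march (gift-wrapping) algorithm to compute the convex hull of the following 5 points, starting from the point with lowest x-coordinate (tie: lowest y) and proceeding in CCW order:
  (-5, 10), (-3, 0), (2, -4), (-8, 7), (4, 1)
Hull (CCW) = [(-8, 7), (-3, 0), (2, -4), (4, 1), (-5, 10)]

Jarvis march: at each step, from the current hull vertex p, select the next vertex q as the point such that every other point lies strictly to the left of (or on) the directed line p → q. (Equivalently: for every other point r, the cross product (q − p) × (r − p) ≥ 0.)
Starting point (lowest x, tie lowest y): (-8, 7). Wrap until returning to start. Resulting hull: (-8, 7), (-3, 0), (2, -4), (4, 1), (-5, 10).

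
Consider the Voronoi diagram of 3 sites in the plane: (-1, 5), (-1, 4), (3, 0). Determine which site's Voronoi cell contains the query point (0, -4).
Nearest site = (3, 0)

The Voronoi cell of site s contains exactly those query points closer to s than to any other site. Compute squared distances from q = (0, -4) to each site:
  (3 − 0)² + (0 − -4)² = 25
  (-1 − 0)² + (4 − -4)² = 65
  (-1 − 0)² + (5 − -4)² = 82
Minimum is attained by (3, 0), so q lies in its Voronoi cell.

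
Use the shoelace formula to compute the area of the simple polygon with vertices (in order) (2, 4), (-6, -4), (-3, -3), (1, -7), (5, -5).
Area = 53

Shoelace formula: Area = (1/2) |Σ_i (x_i · y_{i+1} − x_{i+1} · y_i)| (indices mod n). Compute each cross term:
  (2)(-4) − (-6)(4) = 16
  (-6)(-3) − (-3)(-4) = 6
  (-3)(-7) − (1)(-3) = 24
  (1)(-5) − (5)(-7) = 30
  (5)(4) − (2)(-5) = 30
Sum = 106, so (signed) Area = 106/2 = 53, |Area| = 53.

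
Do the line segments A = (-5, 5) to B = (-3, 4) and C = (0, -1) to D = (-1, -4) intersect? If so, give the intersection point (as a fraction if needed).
No (intersection of containing lines falls outside at least one segment)

Parametrize and solve: t = 3, s = -1. At least one of these is outside [0, 1], so the segments do not intersect.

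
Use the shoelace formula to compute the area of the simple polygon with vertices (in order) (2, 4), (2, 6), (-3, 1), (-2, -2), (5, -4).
Area = 39

Shoelace formula: Area = (1/2) |Σ_i (x_i · y_{i+1} − x_{i+1} · y_i)| (indices mod n). Compute each cross term:
  (2)(6) − (2)(4) = 4
  (2)(1) − (-3)(6) = 20
  (-3)(-2) − (-2)(1) = 8
  (-2)(-4) − (5)(-2) = 18
  (5)(4) − (2)(-4) = 28
Sum = 78, so (signed) Area = 78/2 = 39, |Area| = 39.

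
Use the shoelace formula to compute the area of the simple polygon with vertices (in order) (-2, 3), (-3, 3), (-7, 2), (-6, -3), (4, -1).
Area = 79/2

Shoelace formula: Area = (1/2) |Σ_i (x_i · y_{i+1} − x_{i+1} · y_i)| (indices mod n). Compute each cross term:
  (-2)(3) − (-3)(3) = 3
  (-3)(2) − (-7)(3) = 15
  (-7)(-3) − (-6)(2) = 33
  (-6)(-1) − (4)(-3) = 18
  (4)(3) − (-2)(-1) = 10
Sum = 79, so (signed) Area = 79/2 = 79/2, |Area| = 79/2.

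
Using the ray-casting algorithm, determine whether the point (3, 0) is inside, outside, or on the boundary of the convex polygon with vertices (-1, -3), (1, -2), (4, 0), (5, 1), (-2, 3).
The point (3, 0) lies strictly inside the polygon

Cast a horizontal ray to the right from the query point and count how many polygon edges it crosses (each edge strictly once or zero times, handled with the usual half-open convention). 
Parity of crossings → odd ⇒ inside.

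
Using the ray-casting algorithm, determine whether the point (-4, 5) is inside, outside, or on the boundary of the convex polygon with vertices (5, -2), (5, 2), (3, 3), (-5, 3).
The point (-4, 5) lies strictly outside the polygon

Cast a horizontal ray to the right from the query point and count how many polygon edges it crosses (each edge strictly once or zero times, handled with the usual half-open convention). 
Parity of crossings → even ⇒ outside.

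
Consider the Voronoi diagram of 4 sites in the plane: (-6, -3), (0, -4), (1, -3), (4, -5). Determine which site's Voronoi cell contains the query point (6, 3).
Nearest site = (1, -3)

The Voronoi cell of site s contains exactly those query points closer to s than to any other site. Compute squared distances from q = (6, 3) to each site:
  (1 − 6)² + (-3 − 3)² = 61
  (4 − 6)² + (-5 − 3)² = 68
  (0 − 6)² + (-4 − 3)² = 85
  (-6 − 6)² + (-3 − 3)² = 180
Minimum is attained by (1, -3), so q lies in its Voronoi cell.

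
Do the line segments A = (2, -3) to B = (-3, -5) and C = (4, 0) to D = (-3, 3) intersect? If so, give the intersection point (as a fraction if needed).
No (intersection of containing lines falls outside at least one segment)

Parametrize and solve: t = -27/29, s = -11/29. At least one of these is outside [0, 1], so the segments do not intersect.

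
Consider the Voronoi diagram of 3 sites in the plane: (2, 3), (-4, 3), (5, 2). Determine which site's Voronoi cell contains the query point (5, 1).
Nearest site = (5, 2)

The Voronoi cell of site s contains exactly those query points closer to s than to any other site. Compute squared distances from q = (5, 1) to each site:
  (5 − 5)² + (2 − 1)² = 1
  (2 − 5)² + (3 − 1)² = 13
  (-4 − 5)² + (3 − 1)² = 85
Minimum is attained by (5, 2), so q lies in its Voronoi cell.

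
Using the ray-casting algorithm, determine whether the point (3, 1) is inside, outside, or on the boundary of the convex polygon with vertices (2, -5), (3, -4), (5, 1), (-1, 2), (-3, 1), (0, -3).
The point (3, 1) lies strictly inside the polygon

Cast a horizontal ray to the right from the query point and count how many polygon edges it crosses (each edge strictly once or zero times, handled with the usual half-open convention). 
Parity of crossings → odd ⇒ inside.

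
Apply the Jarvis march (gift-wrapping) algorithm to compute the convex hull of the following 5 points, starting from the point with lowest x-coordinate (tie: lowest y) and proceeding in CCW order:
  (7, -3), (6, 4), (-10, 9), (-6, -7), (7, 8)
Hull (CCW) = [(-10, 9), (-6, -7), (7, -3), (7, 8)]

Jarvis march: at each step, from the current hull vertex p, select the next vertex q as the point such that every other point lies strictly to the left of (or on) the directed line p → q. (Equivalently: for every other point r, the cross product (q − p) × (r − p) ≥ 0.)
Starting point (lowest x, tie lowest y): (-10, 9). Wrap until returning to start. Resulting hull: (-10, 9), (-6, -7), (7, -3), (7, 8).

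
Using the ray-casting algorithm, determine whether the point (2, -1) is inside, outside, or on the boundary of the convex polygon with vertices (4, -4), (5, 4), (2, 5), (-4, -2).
The point (2, -1) lies strictly inside the polygon

Cast a horizontal ray to the right from the query point and count how many polygon edges it crosses (each edge strictly once or zero times, handled with the usual half-open convention). 
Parity of crossings → odd ⇒ inside.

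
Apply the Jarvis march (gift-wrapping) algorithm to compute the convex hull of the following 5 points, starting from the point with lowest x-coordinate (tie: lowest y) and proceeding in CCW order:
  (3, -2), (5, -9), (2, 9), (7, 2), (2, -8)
Hull (CCW) = [(2, -8), (5, -9), (7, 2), (2, 9)]

Jarvis march: at each step, from the current hull vertex p, select the next vertex q as the point such that every other point lies strictly to the left of (or on) the directed line p → q. (Equivalently: for every other point r, the cross product (q − p) × (r − p) ≥ 0.)
Starting point (lowest x, tie lowest y): (2, -8). Wrap until returning to start. Resulting hull: (2, -8), (5, -9), (7, 2), (2, 9).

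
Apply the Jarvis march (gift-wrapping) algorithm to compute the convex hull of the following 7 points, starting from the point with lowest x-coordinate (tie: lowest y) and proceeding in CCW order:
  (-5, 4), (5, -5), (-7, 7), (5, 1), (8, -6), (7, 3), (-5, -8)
Hull (CCW) = [(-7, 7), (-5, -8), (8, -6), (7, 3)]

Jarvis march: at each step, from the current hull vertex p, select the next vertex q as the point such that every other point lies strictly to the left of (or on) the directed line p → q. (Equivalently: for every other point r, the cross product (q − p) × (r − p) ≥ 0.)
Starting point (lowest x, tie lowest y): (-7, 7). Wrap until returning to start. Resulting hull: (-7, 7), (-5, -8), (8, -6), (7, 3).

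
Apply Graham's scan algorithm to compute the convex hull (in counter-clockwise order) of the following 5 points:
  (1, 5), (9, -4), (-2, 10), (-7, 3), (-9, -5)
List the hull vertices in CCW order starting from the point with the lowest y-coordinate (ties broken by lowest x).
Hull (CCW) = [(-9, -5), (9, -4), (-2, 10), (-7, 3)]

Graham scan procedure:
  1. Find the pivot p₀ = point with lowest y (tie → lowest x): (-9, -5).
  2. Sort the remaining points by polar angle around p₀.
  3. Walk through sorted points, maintaining a stack; pop the top while the last three entries make a non-left turn (cross product ≤ 0).
  4. Final stack is the convex hull in CCW order: (-9, -5), (9, -4), (-2, 10), (-7, 3).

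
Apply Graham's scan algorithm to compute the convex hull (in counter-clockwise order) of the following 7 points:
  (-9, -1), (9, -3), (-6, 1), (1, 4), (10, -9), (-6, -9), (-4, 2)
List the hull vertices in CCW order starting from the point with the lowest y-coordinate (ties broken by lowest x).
Hull (CCW) = [(-6, -9), (10, -9), (9, -3), (1, 4), (-4, 2), (-6, 1), (-9, -1)]

Graham scan procedure:
  1. Find the pivot p₀ = point with lowest y (tie → lowest x): (-6, -9).
  2. Sort the remaining points by polar angle around p₀.
  3. Walk through sorted points, maintaining a stack; pop the top while the last three entries make a non-left turn (cross product ≤ 0).
  4. Final stack is the convex hull in CCW order: (-6, -9), (10, -9), (9, -3), (1, 4), (-4, 2), (-6, 1), (-9, -1).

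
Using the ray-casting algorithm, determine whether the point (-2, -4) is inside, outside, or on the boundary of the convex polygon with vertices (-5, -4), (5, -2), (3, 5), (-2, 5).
The point (-2, -4) lies strictly outside the polygon

Cast a horizontal ray to the right from the query point and count how many polygon edges it crosses (each edge strictly once or zero times, handled with the usual half-open convention). 
Parity of crossings → even ⇒ outside.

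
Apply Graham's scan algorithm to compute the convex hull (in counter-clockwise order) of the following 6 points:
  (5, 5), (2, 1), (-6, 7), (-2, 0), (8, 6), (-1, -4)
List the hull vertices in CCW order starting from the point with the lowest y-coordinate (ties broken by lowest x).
Hull (CCW) = [(-1, -4), (8, 6), (-6, 7)]

Graham scan procedure:
  1. Find the pivot p₀ = point with lowest y (tie → lowest x): (-1, -4).
  2. Sort the remaining points by polar angle around p₀.
  3. Walk through sorted points, maintaining a stack; pop the top while the last three entries make a non-left turn (cross product ≤ 0).
  4. Final stack is the convex hull in CCW order: (-1, -4), (8, 6), (-6, 7).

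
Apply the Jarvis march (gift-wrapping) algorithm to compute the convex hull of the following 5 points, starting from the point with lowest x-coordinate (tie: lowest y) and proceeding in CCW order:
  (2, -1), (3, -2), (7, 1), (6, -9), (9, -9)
Hull (CCW) = [(2, -1), (6, -9), (9, -9), (7, 1)]

Jarvis march: at each step, from the current hull vertex p, select the next vertex q as the point such that every other point lies strictly to the left of (or on) the directed line p → q. (Equivalently: for every other point r, the cross product (q − p) × (r − p) ≥ 0.)
Starting point (lowest x, tie lowest y): (2, -1). Wrap until returning to start. Resulting hull: (2, -1), (6, -9), (9, -9), (7, 1).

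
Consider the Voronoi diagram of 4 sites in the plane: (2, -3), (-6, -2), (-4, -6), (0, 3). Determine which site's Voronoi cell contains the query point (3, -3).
Nearest site = (2, -3)

The Voronoi cell of site s contains exactly those query points closer to s than to any other site. Compute squared distances from q = (3, -3) to each site:
  (2 − 3)² + (-3 − -3)² = 1
  (0 − 3)² + (3 − -3)² = 45
  (-4 − 3)² + (-6 − -3)² = 58
  (-6 − 3)² + (-2 − -3)² = 82
Minimum is attained by (2, -3), so q lies in its Voronoi cell.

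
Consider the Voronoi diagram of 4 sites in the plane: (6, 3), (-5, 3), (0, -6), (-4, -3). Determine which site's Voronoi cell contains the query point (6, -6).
Nearest site = (0, -6)

The Voronoi cell of site s contains exactly those query points closer to s than to any other site. Compute squared distances from q = (6, -6) to each site:
  (0 − 6)² + (-6 − -6)² = 36
  (6 − 6)² + (3 − -6)² = 81
  (-4 − 6)² + (-3 − -6)² = 109
  (-5 − 6)² + (3 − -6)² = 202
Minimum is attained by (0, -6), so q lies in its Voronoi cell.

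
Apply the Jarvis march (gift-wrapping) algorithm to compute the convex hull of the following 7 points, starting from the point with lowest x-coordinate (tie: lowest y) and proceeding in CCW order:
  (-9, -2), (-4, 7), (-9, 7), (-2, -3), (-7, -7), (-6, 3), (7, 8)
Hull (CCW) = [(-9, -2), (-7, -7), (-2, -3), (7, 8), (-9, 7)]

Jarvis march: at each step, from the current hull vertex p, select the next vertex q as the point such that every other point lies strictly to the left of (or on) the directed line p → q. (Equivalently: for every other point r, the cross product (q − p) × (r − p) ≥ 0.)
Starting point (lowest x, tie lowest y): (-9, -2). Wrap until returning to start. Resulting hull: (-9, -2), (-7, -7), (-2, -3), (7, 8), (-9, 7).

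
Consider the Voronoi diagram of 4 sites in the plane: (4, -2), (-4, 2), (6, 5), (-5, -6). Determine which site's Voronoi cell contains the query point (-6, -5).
Nearest site = (-5, -6)

The Voronoi cell of site s contains exactly those query points closer to s than to any other site. Compute squared distances from q = (-6, -5) to each site:
  (-5 − -6)² + (-6 − -5)² = 2
  (-4 − -6)² + (2 − -5)² = 53
  (4 − -6)² + (-2 − -5)² = 109
  (6 − -6)² + (5 − -5)² = 244
Minimum is attained by (-5, -6), so q lies in its Voronoi cell.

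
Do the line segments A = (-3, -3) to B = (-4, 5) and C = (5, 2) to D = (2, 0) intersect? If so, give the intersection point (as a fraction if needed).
No (intersection of containing lines falls outside at least one segment)

Parametrize and solve: t = -1/26, s = 69/26. At least one of these is outside [0, 1], so the segments do not intersect.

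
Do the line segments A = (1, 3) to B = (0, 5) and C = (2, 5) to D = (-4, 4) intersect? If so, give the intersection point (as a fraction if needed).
Yes; intersection at (2/13, 61/13) (t = 11/13 on AB, s = 4/13 on CD)

Parametrize AB as A + t(B − A) = (1 + -1 t, 3 + 2 t) and CD as C + s(D − C) = (2 + -6 s, 5 + -1 s). Solve the linear system for (t, s). Determinant = -13 ≠ 0, so a unique intersection of the containing lines exists. Solution: t = 11/13, s = 4/13 — both in [0, 1], so the segments cross. Intersection point: (2/13, 61/13).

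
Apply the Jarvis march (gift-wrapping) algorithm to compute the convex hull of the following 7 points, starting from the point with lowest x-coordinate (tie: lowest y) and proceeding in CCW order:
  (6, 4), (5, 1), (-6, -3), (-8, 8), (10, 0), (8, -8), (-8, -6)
Hull (CCW) = [(-8, -6), (8, -8), (10, 0), (6, 4), (-8, 8)]

Jarvis march: at each step, from the current hull vertex p, select the next vertex q as the point such that every other point lies strictly to the left of (or on) the directed line p → q. (Equivalently: for every other point r, the cross product (q − p) × (r − p) ≥ 0.)
Starting point (lowest x, tie lowest y): (-8, -6). Wrap until returning to start. Resulting hull: (-8, -6), (8, -8), (10, 0), (6, 4), (-8, 8).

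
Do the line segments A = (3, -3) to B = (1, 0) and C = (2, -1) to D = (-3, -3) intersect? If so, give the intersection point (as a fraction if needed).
Yes; intersection at (33/19, -21/19) (t = 12/19 on AB, s = 1/19 on CD)

Parametrize AB as A + t(B − A) = (3 + -2 t, -3 + 3 t) and CD as C + s(D − C) = (2 + -5 s, -1 + -2 s). Solve the linear system for (t, s). Determinant = -19 ≠ 0, so a unique intersection of the containing lines exists. Solution: t = 12/19, s = 1/19 — both in [0, 1], so the segments cross. Intersection point: (33/19, -21/19).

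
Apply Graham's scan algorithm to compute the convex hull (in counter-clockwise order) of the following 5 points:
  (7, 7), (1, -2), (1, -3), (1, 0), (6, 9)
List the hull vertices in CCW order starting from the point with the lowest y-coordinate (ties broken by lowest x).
Hull (CCW) = [(1, -3), (7, 7), (6, 9), (1, 0)]

Graham scan procedure:
  1. Find the pivot p₀ = point with lowest y (tie → lowest x): (1, -3).
  2. Sort the remaining points by polar angle around p₀.
  3. Walk through sorted points, maintaining a stack; pop the top while the last three entries make a non-left turn (cross product ≤ 0).
  4. Final stack is the convex hull in CCW order: (1, -3), (7, 7), (6, 9), (1, 0).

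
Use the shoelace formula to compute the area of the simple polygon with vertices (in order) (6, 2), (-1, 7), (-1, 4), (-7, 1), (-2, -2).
Area = 49

Shoelace formula: Area = (1/2) |Σ_i (x_i · y_{i+1} − x_{i+1} · y_i)| (indices mod n). Compute each cross term:
  (6)(7) − (-1)(2) = 44
  (-1)(4) − (-1)(7) = 3
  (-1)(1) − (-7)(4) = 27
  (-7)(-2) − (-2)(1) = 16
  (-2)(2) − (6)(-2) = 8
Sum = 98, so (signed) Area = 98/2 = 49, |Area| = 49.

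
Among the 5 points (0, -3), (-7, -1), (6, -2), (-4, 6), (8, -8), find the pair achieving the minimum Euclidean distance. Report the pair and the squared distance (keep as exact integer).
Pair = ((0, -3), (6, -2)); squared distance = 37

Compute all C(5, 2) = 10 pairwise squared distances (x_i − x_j)² + (y_i − y_j)². The minimum is 37, attained by the pair ((0, -3), (6, -2)).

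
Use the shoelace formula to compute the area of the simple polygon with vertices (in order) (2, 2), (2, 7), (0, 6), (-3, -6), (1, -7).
Area = 83/2

Shoelace formula: Area = (1/2) |Σ_i (x_i · y_{i+1} − x_{i+1} · y_i)| (indices mod n). Compute each cross term:
  (2)(7) − (2)(2) = 10
  (2)(6) − (0)(7) = 12
  (0)(-6) − (-3)(6) = 18
  (-3)(-7) − (1)(-6) = 27
  (1)(2) − (2)(-7) = 16
Sum = 83, so (signed) Area = 83/2 = 83/2, |Area| = 83/2.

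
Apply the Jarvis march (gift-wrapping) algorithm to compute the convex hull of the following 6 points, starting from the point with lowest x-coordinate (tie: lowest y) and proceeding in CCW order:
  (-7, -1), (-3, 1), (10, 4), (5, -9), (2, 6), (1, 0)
Hull (CCW) = [(-7, -1), (5, -9), (10, 4), (2, 6)]

Jarvis march: at each step, from the current hull vertex p, select the next vertex q as the point such that every other point lies strictly to the left of (or on) the directed line p → q. (Equivalently: for every other point r, the cross product (q − p) × (r − p) ≥ 0.)
Starting point (lowest x, tie lowest y): (-7, -1). Wrap until returning to start. Resulting hull: (-7, -1), (5, -9), (10, 4), (2, 6).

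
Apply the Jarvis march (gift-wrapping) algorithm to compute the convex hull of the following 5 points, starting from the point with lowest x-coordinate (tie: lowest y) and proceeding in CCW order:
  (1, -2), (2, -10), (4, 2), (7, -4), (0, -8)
Hull (CCW) = [(0, -8), (2, -10), (7, -4), (4, 2), (1, -2)]

Jarvis march: at each step, from the current hull vertex p, select the next vertex q as the point such that every other point lies strictly to the left of (or on) the directed line p → q. (Equivalently: for every other point r, the cross product (q − p) × (r − p) ≥ 0.)
Starting point (lowest x, tie lowest y): (0, -8). Wrap until returning to start. Resulting hull: (0, -8), (2, -10), (7, -4), (4, 2), (1, -2).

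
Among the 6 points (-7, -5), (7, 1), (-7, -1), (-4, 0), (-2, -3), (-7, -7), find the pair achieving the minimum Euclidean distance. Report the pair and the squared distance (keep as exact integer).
Pair = ((-7, -5), (-7, -7)); squared distance = 4

Compute all C(6, 2) = 15 pairwise squared distances (x_i − x_j)² + (y_i − y_j)². The minimum is 4, attained by the pair ((-7, -5), (-7, -7)).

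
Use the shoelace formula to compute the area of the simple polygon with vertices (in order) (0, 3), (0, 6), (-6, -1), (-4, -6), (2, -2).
Area = 47

Shoelace formula: Area = (1/2) |Σ_i (x_i · y_{i+1} − x_{i+1} · y_i)| (indices mod n). Compute each cross term:
  (0)(6) − (0)(3) = 0
  (0)(-1) − (-6)(6) = 36
  (-6)(-6) − (-4)(-1) = 32
  (-4)(-2) − (2)(-6) = 20
  (2)(3) − (0)(-2) = 6
Sum = 94, so (signed) Area = 94/2 = 47, |Area| = 47.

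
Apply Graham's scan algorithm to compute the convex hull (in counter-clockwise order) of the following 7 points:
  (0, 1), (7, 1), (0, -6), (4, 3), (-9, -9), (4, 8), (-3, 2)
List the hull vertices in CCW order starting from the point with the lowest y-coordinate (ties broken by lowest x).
Hull (CCW) = [(-9, -9), (0, -6), (7, 1), (4, 8), (-3, 2)]

Graham scan procedure:
  1. Find the pivot p₀ = point with lowest y (tie → lowest x): (-9, -9).
  2. Sort the remaining points by polar angle around p₀.
  3. Walk through sorted points, maintaining a stack; pop the top while the last three entries make a non-left turn (cross product ≤ 0).
  4. Final stack is the convex hull in CCW order: (-9, -9), (0, -6), (7, 1), (4, 8), (-3, 2).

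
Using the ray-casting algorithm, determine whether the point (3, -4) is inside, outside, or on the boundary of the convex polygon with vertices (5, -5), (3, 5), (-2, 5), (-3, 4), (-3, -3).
The point (3, -4) lies strictly inside the polygon

Cast a horizontal ray to the right from the query point and count how many polygon edges it crosses (each edge strictly once or zero times, handled with the usual half-open convention). 
Parity of crossings → odd ⇒ inside.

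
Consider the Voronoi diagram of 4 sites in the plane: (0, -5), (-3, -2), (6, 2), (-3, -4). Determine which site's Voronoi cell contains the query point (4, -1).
Nearest site = (6, 2)

The Voronoi cell of site s contains exactly those query points closer to s than to any other site. Compute squared distances from q = (4, -1) to each site:
  (6 − 4)² + (2 − -1)² = 13
  (0 − 4)² + (-5 − -1)² = 32
  (-3 − 4)² + (-2 − -1)² = 50
  (-3 − 4)² + (-4 − -1)² = 58
Minimum is attained by (6, 2), so q lies in its Voronoi cell.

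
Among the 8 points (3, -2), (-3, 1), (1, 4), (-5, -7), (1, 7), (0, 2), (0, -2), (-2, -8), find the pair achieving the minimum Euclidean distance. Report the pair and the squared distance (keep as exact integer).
Pair = ((1, 4), (0, 2)); squared distance = 5

Compute all C(8, 2) = 28 pairwise squared distances (x_i − x_j)² + (y_i − y_j)². The minimum is 5, attained by the pair ((1, 4), (0, 2)).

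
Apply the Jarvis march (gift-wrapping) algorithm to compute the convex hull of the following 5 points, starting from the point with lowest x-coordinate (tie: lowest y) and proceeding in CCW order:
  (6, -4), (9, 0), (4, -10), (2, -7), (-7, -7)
Hull (CCW) = [(-7, -7), (4, -10), (9, 0)]

Jarvis march: at each step, from the current hull vertex p, select the next vertex q as the point such that every other point lies strictly to the left of (or on) the directed line p → q. (Equivalently: for every other point r, the cross product (q − p) × (r − p) ≥ 0.)
Starting point (lowest x, tie lowest y): (-7, -7). Wrap until returning to start. Resulting hull: (-7, -7), (4, -10), (9, 0).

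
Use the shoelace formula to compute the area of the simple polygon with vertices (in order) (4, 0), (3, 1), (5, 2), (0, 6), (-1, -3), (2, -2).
Area = 57/2

Shoelace formula: Area = (1/2) |Σ_i (x_i · y_{i+1} − x_{i+1} · y_i)| (indices mod n). Compute each cross term:
  (4)(1) − (3)(0) = 4
  (3)(2) − (5)(1) = 1
  (5)(6) − (0)(2) = 30
  (0)(-3) − (-1)(6) = 6
  (-1)(-2) − (2)(-3) = 8
  (2)(0) − (4)(-2) = 8
Sum = 57, so (signed) Area = 57/2 = 57/2, |Area| = 57/2.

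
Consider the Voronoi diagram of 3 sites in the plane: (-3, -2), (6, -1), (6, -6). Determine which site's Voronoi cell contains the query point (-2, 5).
Nearest site = (-3, -2)

The Voronoi cell of site s contains exactly those query points closer to s than to any other site. Compute squared distances from q = (-2, 5) to each site:
  (-3 − -2)² + (-2 − 5)² = 50
  (6 − -2)² + (-1 − 5)² = 100
  (6 − -2)² + (-6 − 5)² = 185
Minimum is attained by (-3, -2), so q lies in its Voronoi cell.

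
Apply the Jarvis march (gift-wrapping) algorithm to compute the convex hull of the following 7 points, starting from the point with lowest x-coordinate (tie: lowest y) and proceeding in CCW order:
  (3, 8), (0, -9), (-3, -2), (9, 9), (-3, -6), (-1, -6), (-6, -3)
Hull (CCW) = [(-6, -3), (0, -9), (9, 9), (3, 8)]

Jarvis march: at each step, from the current hull vertex p, select the next vertex q as the point such that every other point lies strictly to the left of (or on) the directed line p → q. (Equivalently: for every other point r, the cross product (q − p) × (r − p) ≥ 0.)
Starting point (lowest x, tie lowest y): (-6, -3). Wrap until returning to start. Resulting hull: (-6, -3), (0, -9), (9, 9), (3, 8).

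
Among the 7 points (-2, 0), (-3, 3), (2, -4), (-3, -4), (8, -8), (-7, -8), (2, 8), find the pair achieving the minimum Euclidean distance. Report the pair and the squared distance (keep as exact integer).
Pair = ((-2, 0), (-3, 3)); squared distance = 10

Compute all C(7, 2) = 21 pairwise squared distances (x_i − x_j)² + (y_i − y_j)². The minimum is 10, attained by the pair ((-2, 0), (-3, 3)).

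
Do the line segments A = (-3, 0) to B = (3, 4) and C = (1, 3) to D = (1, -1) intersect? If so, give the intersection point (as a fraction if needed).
Yes; intersection at (1, 8/3) (t = 2/3 on AB, s = 1/12 on CD)

Parametrize AB as A + t(B − A) = (-3 + 6 t, 0 + 4 t) and CD as C + s(D − C) = (1 + 0 s, 3 + -4 s). Solve the linear system for (t, s). Determinant = 24 ≠ 0, so a unique intersection of the containing lines exists. Solution: t = 2/3, s = 1/12 — both in [0, 1], so the segments cross. Intersection point: (1, 8/3).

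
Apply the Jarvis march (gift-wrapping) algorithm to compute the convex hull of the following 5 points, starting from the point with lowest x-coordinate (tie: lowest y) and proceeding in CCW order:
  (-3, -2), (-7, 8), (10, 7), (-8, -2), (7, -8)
Hull (CCW) = [(-8, -2), (7, -8), (10, 7), (-7, 8)]

Jarvis march: at each step, from the current hull vertex p, select the next vertex q as the point such that every other point lies strictly to the left of (or on) the directed line p → q. (Equivalently: for every other point r, the cross product (q − p) × (r − p) ≥ 0.)
Starting point (lowest x, tie lowest y): (-8, -2). Wrap until returning to start. Resulting hull: (-8, -2), (7, -8), (10, 7), (-7, 8).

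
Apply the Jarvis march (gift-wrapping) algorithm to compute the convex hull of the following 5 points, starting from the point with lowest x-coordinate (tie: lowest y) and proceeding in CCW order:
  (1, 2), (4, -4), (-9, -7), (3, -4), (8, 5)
Hull (CCW) = [(-9, -7), (4, -4), (8, 5), (1, 2)]

Jarvis march: at each step, from the current hull vertex p, select the next vertex q as the point such that every other point lies strictly to the left of (or on) the directed line p → q. (Equivalently: for every other point r, the cross product (q − p) × (r − p) ≥ 0.)
Starting point (lowest x, tie lowest y): (-9, -7). Wrap until returning to start. Resulting hull: (-9, -7), (4, -4), (8, 5), (1, 2).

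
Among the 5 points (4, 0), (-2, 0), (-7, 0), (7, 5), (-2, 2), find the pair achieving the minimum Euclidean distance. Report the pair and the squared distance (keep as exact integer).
Pair = ((-2, 0), (-2, 2)); squared distance = 4

Compute all C(5, 2) = 10 pairwise squared distances (x_i − x_j)² + (y_i − y_j)². The minimum is 4, attained by the pair ((-2, 0), (-2, 2)).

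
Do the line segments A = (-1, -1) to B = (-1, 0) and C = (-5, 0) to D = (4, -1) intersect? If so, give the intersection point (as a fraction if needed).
Yes; intersection at (-1, -4/9) (t = 5/9 on AB, s = 4/9 on CD)

Parametrize AB as A + t(B − A) = (-1 + 0 t, -1 + 1 t) and CD as C + s(D − C) = (-5 + 9 s, 0 + -1 s). Solve the linear system for (t, s). Determinant = 9 ≠ 0, so a unique intersection of the containing lines exists. Solution: t = 5/9, s = 4/9 — both in [0, 1], so the segments cross. Intersection point: (-1, -4/9).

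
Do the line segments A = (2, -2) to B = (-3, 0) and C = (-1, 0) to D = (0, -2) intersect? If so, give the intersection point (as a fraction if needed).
Yes; intersection at (-1/2, -1) (t = 1/2 on AB, s = 1/2 on CD)

Parametrize AB as A + t(B − A) = (2 + -5 t, -2 + 2 t) and CD as C + s(D − C) = (-1 + 1 s, 0 + -2 s). Solve the linear system for (t, s). Determinant = -8 ≠ 0, so a unique intersection of the containing lines exists. Solution: t = 1/2, s = 1/2 — both in [0, 1], so the segments cross. Intersection point: (-1/2, -1).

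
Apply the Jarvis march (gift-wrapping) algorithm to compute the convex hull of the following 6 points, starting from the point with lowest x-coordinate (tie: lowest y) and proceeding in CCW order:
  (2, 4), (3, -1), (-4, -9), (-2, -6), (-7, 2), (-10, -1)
Hull (CCW) = [(-10, -1), (-4, -9), (3, -1), (2, 4), (-7, 2)]

Jarvis march: at each step, from the current hull vertex p, select the next vertex q as the point such that every other point lies strictly to the left of (or on) the directed line p → q. (Equivalently: for every other point r, the cross product (q − p) × (r − p) ≥ 0.)
Starting point (lowest x, tie lowest y): (-10, -1). Wrap until returning to start. Resulting hull: (-10, -1), (-4, -9), (3, -1), (2, 4), (-7, 2).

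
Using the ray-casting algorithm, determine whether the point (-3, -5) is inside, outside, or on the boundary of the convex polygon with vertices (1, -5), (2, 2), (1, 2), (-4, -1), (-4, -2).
The point (-3, -5) lies strictly outside the polygon

Cast a horizontal ray to the right from the query point and count how many polygon edges it crosses (each edge strictly once or zero times, handled with the usual half-open convention). 
Parity of crossings → even ⇒ outside.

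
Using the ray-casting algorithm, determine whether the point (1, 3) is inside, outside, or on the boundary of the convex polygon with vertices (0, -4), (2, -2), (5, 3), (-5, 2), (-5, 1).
The point (1, 3) lies strictly outside the polygon

Cast a horizontal ray to the right from the query point and count how many polygon edges it crosses (each edge strictly once or zero times, handled with the usual half-open convention). 
Parity of crossings → even ⇒ outside.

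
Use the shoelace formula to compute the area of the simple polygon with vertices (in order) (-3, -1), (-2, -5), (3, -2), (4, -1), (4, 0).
Area = 37/2

Shoelace formula: Area = (1/2) |Σ_i (x_i · y_{i+1} − x_{i+1} · y_i)| (indices mod n). Compute each cross term:
  (-3)(-5) − (-2)(-1) = 13
  (-2)(-2) − (3)(-5) = 19
  (3)(-1) − (4)(-2) = 5
  (4)(0) − (4)(-1) = 4
  (4)(-1) − (-3)(0) = -4
Sum = 37, so (signed) Area = 37/2 = 37/2, |Area| = 37/2.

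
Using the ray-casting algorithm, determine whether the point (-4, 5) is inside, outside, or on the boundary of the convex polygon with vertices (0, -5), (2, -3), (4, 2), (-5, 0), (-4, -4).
The point (-4, 5) lies strictly outside the polygon

Cast a horizontal ray to the right from the query point and count how many polygon edges it crosses (each edge strictly once or zero times, handled with the usual half-open convention). 
Parity of crossings → even ⇒ outside.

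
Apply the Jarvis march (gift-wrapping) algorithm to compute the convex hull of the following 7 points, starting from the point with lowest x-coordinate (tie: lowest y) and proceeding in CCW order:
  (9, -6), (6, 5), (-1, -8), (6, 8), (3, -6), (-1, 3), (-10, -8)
Hull (CCW) = [(-10, -8), (-1, -8), (9, -6), (6, 8), (-1, 3)]

Jarvis march: at each step, from the current hull vertex p, select the next vertex q as the point such that every other point lies strictly to the left of (or on) the directed line p → q. (Equivalently: for every other point r, the cross product (q − p) × (r − p) ≥ 0.)
Starting point (lowest x, tie lowest y): (-10, -8). Wrap until returning to start. Resulting hull: (-10, -8), (-1, -8), (9, -6), (6, 8), (-1, 3).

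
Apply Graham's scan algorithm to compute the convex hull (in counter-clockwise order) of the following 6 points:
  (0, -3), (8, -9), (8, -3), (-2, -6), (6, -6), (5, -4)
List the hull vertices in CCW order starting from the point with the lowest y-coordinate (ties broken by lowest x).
Hull (CCW) = [(8, -9), (8, -3), (0, -3), (-2, -6)]

Graham scan procedure:
  1. Find the pivot p₀ = point with lowest y (tie → lowest x): (8, -9).
  2. Sort the remaining points by polar angle around p₀.
  3. Walk through sorted points, maintaining a stack; pop the top while the last three entries make a non-left turn (cross product ≤ 0).
  4. Final stack is the convex hull in CCW order: (8, -9), (8, -3), (0, -3), (-2, -6).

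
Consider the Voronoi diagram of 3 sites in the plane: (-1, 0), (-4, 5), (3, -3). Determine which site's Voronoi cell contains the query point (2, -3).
Nearest site = (3, -3)

The Voronoi cell of site s contains exactly those query points closer to s than to any other site. Compute squared distances from q = (2, -3) to each site:
  (3 − 2)² + (-3 − -3)² = 1
  (-1 − 2)² + (0 − -3)² = 18
  (-4 − 2)² + (5 − -3)² = 100
Minimum is attained by (3, -3), so q lies in its Voronoi cell.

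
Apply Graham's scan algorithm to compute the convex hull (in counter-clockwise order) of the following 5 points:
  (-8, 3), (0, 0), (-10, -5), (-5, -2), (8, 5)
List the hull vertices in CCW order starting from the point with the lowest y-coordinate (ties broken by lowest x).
Hull (CCW) = [(-10, -5), (0, 0), (8, 5), (-8, 3)]

Graham scan procedure:
  1. Find the pivot p₀ = point with lowest y (tie → lowest x): (-10, -5).
  2. Sort the remaining points by polar angle around p₀.
  3. Walk through sorted points, maintaining a stack; pop the top while the last three entries make a non-left turn (cross product ≤ 0).
  4. Final stack is the convex hull in CCW order: (-10, -5), (0, 0), (8, 5), (-8, 3).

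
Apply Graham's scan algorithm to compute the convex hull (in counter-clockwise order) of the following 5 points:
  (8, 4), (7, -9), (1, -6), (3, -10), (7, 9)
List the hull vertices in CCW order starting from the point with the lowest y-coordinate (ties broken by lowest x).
Hull (CCW) = [(3, -10), (7, -9), (8, 4), (7, 9), (1, -6)]

Graham scan procedure:
  1. Find the pivot p₀ = point with lowest y (tie → lowest x): (3, -10).
  2. Sort the remaining points by polar angle around p₀.
  3. Walk through sorted points, maintaining a stack; pop the top while the last three entries make a non-left turn (cross product ≤ 0).
  4. Final stack is the convex hull in CCW order: (3, -10), (7, -9), (8, 4), (7, 9), (1, -6).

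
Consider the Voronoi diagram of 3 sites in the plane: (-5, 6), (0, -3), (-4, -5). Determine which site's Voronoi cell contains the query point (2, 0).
Nearest site = (0, -3)

The Voronoi cell of site s contains exactly those query points closer to s than to any other site. Compute squared distances from q = (2, 0) to each site:
  (0 − 2)² + (-3 − 0)² = 13
  (-4 − 2)² + (-5 − 0)² = 61
  (-5 − 2)² + (6 − 0)² = 85
Minimum is attained by (0, -3), so q lies in its Voronoi cell.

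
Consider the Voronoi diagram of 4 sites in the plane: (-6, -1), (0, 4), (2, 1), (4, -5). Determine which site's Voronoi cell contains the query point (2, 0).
Nearest site = (2, 1)

The Voronoi cell of site s contains exactly those query points closer to s than to any other site. Compute squared distances from q = (2, 0) to each site:
  (2 − 2)² + (1 − 0)² = 1
  (0 − 2)² + (4 − 0)² = 20
  (4 − 2)² + (-5 − 0)² = 29
  (-6 − 2)² + (-1 − 0)² = 65
Minimum is attained by (2, 1), so q lies in its Voronoi cell.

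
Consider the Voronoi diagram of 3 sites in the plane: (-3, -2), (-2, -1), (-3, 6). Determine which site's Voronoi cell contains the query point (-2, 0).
Nearest site = (-2, -1)

The Voronoi cell of site s contains exactly those query points closer to s than to any other site. Compute squared distances from q = (-2, 0) to each site:
  (-2 − -2)² + (-1 − 0)² = 1
  (-3 − -2)² + (-2 − 0)² = 5
  (-3 − -2)² + (6 − 0)² = 37
Minimum is attained by (-2, -1), so q lies in its Voronoi cell.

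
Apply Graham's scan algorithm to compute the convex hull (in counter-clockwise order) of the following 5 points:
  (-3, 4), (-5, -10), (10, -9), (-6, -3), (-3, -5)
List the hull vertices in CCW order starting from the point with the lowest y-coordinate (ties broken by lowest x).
Hull (CCW) = [(-5, -10), (10, -9), (-3, 4), (-6, -3)]

Graham scan procedure:
  1. Find the pivot p₀ = point with lowest y (tie → lowest x): (-5, -10).
  2. Sort the remaining points by polar angle around p₀.
  3. Walk through sorted points, maintaining a stack; pop the top while the last three entries make a non-left turn (cross product ≤ 0).
  4. Final stack is the convex hull in CCW order: (-5, -10), (10, -9), (-3, 4), (-6, -3).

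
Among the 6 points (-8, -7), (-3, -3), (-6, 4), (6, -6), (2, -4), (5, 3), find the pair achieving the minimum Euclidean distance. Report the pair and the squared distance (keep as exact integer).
Pair = ((6, -6), (2, -4)); squared distance = 20

Compute all C(6, 2) = 15 pairwise squared distances (x_i − x_j)² + (y_i − y_j)². The minimum is 20, attained by the pair ((6, -6), (2, -4)).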